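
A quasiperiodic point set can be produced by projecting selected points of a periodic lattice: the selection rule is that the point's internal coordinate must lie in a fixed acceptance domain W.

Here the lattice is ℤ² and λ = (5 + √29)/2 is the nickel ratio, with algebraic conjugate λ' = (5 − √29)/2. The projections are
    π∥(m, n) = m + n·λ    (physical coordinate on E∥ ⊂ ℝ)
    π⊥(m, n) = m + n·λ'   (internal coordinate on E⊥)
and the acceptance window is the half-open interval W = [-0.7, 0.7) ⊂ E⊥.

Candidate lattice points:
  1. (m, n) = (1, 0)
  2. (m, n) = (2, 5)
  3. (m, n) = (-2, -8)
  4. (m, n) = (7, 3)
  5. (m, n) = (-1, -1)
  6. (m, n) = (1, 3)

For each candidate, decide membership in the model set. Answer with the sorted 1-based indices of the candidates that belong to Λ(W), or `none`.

3, 6

Compute λ' = (5−√29)/2 = -0.192582, so π⊥(m,n) = m -0.192582·n.
candidate 1: (m,n)=(1,0) → π∥ = 1+0·λ ≈ 1.000000, π⊥ = 1+0·λ' ≈ 1.000000 ∉ [-0.7, 0.7) ⇒ out
candidate 2: (m,n)=(2,5) → π∥ = 2+5·λ ≈ 27.962912, π⊥ = 2+5·λ' ≈ 1.037088 ∉ [-0.7, 0.7) ⇒ out
candidate 3: (m,n)=(-2,-8) → π∥ = -2-8·λ ≈ -43.540659, π⊥ = -2-8·λ' ≈ -0.459341 ∈ [-0.7, 0.7) ⇒ IN Λ
candidate 4: (m,n)=(7,3) → π∥ = 7+3·λ ≈ 22.577747, π⊥ = 7+3·λ' ≈ 6.422253 ∉ [-0.7, 0.7) ⇒ out
candidate 5: (m,n)=(-1,-1) → π∥ = -1-1·λ ≈ -6.192582, π⊥ = -1-1·λ' ≈ -0.807418 ∉ [-0.7, 0.7) ⇒ out
candidate 6: (m,n)=(1,3) → π∥ = 1+3·λ ≈ 16.577747, π⊥ = 1+3·λ' ≈ 0.422253 ∈ [-0.7, 0.7) ⇒ IN Λ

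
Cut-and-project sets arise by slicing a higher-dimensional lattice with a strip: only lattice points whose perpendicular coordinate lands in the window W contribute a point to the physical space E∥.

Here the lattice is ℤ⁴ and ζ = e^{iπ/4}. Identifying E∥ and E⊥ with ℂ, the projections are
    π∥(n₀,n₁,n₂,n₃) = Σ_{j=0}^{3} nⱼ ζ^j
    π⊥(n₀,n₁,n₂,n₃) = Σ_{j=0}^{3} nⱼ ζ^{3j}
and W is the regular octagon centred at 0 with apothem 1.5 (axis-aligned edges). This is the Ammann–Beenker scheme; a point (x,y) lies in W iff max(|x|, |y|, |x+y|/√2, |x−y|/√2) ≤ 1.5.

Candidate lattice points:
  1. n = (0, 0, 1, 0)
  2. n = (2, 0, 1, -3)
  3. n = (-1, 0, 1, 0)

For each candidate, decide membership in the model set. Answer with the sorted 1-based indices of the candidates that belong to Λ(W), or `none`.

1, 3

Internal map: ζ^{3j} for j=0..3 gives (1,0), (−√2/2,√2/2), (0,−1), (√2/2,√2/2).
#1 (0, 0, 1, 0): internal (0.0000, -1.0000); octagon support 1.0000 vs apothem 1.5 → ∈ W
#2 (2, 0, 1, -3): internal (-0.1213, -3.1213); octagon support 3.1213 vs apothem 1.5 → ∉ W
#3 (-1, 0, 1, 0): internal (-1.0000, -1.0000); octagon support 1.4142 vs apothem 1.5 → ∈ W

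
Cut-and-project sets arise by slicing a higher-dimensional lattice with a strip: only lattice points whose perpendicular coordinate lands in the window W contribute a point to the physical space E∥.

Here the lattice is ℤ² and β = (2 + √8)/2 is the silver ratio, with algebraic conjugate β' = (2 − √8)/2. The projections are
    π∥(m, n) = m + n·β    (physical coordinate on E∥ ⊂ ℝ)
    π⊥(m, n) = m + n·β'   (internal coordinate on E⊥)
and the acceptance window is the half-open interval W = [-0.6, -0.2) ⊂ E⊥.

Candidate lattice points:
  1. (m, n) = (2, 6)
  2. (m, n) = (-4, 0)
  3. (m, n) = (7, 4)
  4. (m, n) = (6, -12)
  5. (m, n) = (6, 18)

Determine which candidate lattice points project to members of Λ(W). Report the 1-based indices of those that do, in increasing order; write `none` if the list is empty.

1

Numerically β ≈ 2.414214 and β' = −1/β ≈ -0.414214.
#1 (2,6): internal coord 2 + (6)·β' = -0.485281; -0.485281 ∈ [-0.6, -0.2) → IN Λ
#2 (-4,0): internal coord -4 + (0)·β' = -4.000000; -4.000000 ∉ [-0.6, -0.2) → out
#3 (7,4): internal coord 7 + (4)·β' = +5.343146; +5.343146 ∉ [-0.6, -0.2) → out
#4 (6,-12): internal coord 6 + (-12)·β' = +10.970563; +10.970563 ∉ [-0.6, -0.2) → out
#5 (6,18): internal coord 6 + (18)·β' = -1.455844; -1.455844 ∉ [-0.6, -0.2) → out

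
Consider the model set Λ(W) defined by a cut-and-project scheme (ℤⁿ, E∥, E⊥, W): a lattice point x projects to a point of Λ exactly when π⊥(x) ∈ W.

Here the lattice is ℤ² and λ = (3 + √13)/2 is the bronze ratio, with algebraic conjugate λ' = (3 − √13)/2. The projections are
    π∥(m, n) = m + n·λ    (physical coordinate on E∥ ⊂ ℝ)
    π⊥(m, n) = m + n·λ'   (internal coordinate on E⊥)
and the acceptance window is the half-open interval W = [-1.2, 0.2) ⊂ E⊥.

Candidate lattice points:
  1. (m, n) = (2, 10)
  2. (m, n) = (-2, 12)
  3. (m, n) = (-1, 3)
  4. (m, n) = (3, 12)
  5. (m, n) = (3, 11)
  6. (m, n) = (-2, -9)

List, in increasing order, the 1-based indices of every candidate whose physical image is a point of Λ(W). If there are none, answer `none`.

Numerically λ ≈ 3.30278 and λ' = −1/λ ≈ -0.30278.
candidate 1: (m,n)=(2,10) → π∥ = 2+10·λ ≈ 35.02776, π⊥ = 2+10·λ' ≈ -1.02776 ∈ [-1.2, 0.2) ⇒ IN Λ
candidate 2: (m,n)=(-2,12) → π∥ = -2+12·λ ≈ 37.63331, π⊥ = -2+12·λ' ≈ -5.63331 ∉ [-1.2, 0.2) ⇒ out
candidate 3: (m,n)=(-1,3) → π∥ = -1+3·λ ≈ 8.90833, π⊥ = -1+3·λ' ≈ -1.90833 ∉ [-1.2, 0.2) ⇒ out
candidate 4: (m,n)=(3,12) → π∥ = 3+12·λ ≈ 42.63331, π⊥ = 3+12·λ' ≈ -0.63331 ∈ [-1.2, 0.2) ⇒ IN Λ
candidate 5: (m,n)=(3,11) → π∥ = 3+11·λ ≈ 39.33053, π⊥ = 3+11·λ' ≈ -0.33053 ∈ [-1.2, 0.2) ⇒ IN Λ
candidate 6: (m,n)=(-2,-9) → π∥ = -2-9·λ ≈ -31.72498, π⊥ = -2-9·λ' ≈ 0.72498 ∉ [-1.2, 0.2) ⇒ out

1, 4, 5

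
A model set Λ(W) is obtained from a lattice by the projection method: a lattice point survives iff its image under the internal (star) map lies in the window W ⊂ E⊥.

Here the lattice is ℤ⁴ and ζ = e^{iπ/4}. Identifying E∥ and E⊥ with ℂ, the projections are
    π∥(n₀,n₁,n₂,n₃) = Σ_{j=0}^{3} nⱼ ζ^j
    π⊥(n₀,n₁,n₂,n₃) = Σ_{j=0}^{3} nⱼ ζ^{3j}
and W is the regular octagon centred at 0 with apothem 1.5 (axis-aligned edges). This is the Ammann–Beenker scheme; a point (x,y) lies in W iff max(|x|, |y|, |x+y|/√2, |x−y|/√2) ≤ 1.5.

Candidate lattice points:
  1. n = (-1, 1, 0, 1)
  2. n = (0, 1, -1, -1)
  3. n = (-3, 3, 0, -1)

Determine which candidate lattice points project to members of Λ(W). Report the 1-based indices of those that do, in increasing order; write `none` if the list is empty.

With ζ = e^{iπ/4} the internal vectors are ζ^0,ζ^3,ζ^6,ζ^9.
#1 (-1, 1, 0, 1): internal (-1.0000, 1.4142); octagon support 1.7071 vs apothem 1.5 → ∉ W
#2 (0, 1, -1, -1): internal (-1.4142, 1.0000); octagon support 1.7071 vs apothem 1.5 → ∉ W
#3 (-3, 3, 0, -1): internal (-5.8284, 1.4142); octagon support 5.8284 vs apothem 1.5 → ∉ W

none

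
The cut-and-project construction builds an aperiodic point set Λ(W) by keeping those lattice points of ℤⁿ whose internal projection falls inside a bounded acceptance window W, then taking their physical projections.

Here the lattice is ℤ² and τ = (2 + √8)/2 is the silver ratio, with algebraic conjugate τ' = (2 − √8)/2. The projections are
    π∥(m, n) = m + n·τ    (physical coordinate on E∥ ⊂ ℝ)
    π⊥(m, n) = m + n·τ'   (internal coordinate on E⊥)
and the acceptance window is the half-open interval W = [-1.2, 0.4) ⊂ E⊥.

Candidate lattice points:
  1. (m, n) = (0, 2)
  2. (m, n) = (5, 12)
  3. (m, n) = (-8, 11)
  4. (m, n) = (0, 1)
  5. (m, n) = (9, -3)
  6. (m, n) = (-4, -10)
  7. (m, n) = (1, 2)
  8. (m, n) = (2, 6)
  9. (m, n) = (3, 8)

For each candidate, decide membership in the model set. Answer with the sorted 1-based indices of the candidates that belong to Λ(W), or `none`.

τ' = (2−√8)/2 ≈ -0.4142.
candidate 1: (m,n)=(0,2) → π∥ = 0+2·τ ≈ 4.8284, π⊥ = 0+2·τ' ≈ -0.8284 ∈ [-1.2, 0.4) ⇒ IN Λ
candidate 2: (m,n)=(5,12) → π∥ = 5+12·τ ≈ 33.9706, π⊥ = 5+12·τ' ≈ 0.0294 ∈ [-1.2, 0.4) ⇒ IN Λ
candidate 3: (m,n)=(-8,11) → π∥ = -8+11·τ ≈ 18.5563, π⊥ = -8+11·τ' ≈ -12.5563 ∉ [-1.2, 0.4) ⇒ out
candidate 4: (m,n)=(0,1) → π∥ = 0+1·τ ≈ 2.4142, π⊥ = 0+1·τ' ≈ -0.4142 ∈ [-1.2, 0.4) ⇒ IN Λ
candidate 5: (m,n)=(9,-3) → π∥ = 9-3·τ ≈ 1.7574, π⊥ = 9-3·τ' ≈ 10.2426 ∉ [-1.2, 0.4) ⇒ out
candidate 6: (m,n)=(-4,-10) → π∥ = -4-10·τ ≈ -28.1421, π⊥ = -4-10·τ' ≈ 0.1421 ∈ [-1.2, 0.4) ⇒ IN Λ
candidate 7: (m,n)=(1,2) → π∥ = 1+2·τ ≈ 5.8284, π⊥ = 1+2·τ' ≈ 0.1716 ∈ [-1.2, 0.4) ⇒ IN Λ
candidate 8: (m,n)=(2,6) → π∥ = 2+6·τ ≈ 16.4853, π⊥ = 2+6·τ' ≈ -0.4853 ∈ [-1.2, 0.4) ⇒ IN Λ
candidate 9: (m,n)=(3,8) → π∥ = 3+8·τ ≈ 22.3137, π⊥ = 3+8·τ' ≈ -0.3137 ∈ [-1.2, 0.4) ⇒ IN Λ

1, 2, 4, 6, 7, 8, 9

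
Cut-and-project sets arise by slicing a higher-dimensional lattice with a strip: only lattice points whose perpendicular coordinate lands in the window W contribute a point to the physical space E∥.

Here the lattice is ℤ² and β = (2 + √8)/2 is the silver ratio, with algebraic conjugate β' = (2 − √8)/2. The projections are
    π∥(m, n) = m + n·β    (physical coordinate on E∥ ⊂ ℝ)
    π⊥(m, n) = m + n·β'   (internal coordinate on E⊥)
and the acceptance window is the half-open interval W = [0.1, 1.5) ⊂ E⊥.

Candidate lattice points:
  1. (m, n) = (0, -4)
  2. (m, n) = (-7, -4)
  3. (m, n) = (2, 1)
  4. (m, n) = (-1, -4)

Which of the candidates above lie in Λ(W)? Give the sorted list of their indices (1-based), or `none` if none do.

4

β' = (2−√8)/2 ≈ -0.41421.
[1] lift (0,-4): star map gives 1.65685; window check 0.1 ≤ 1.65685 < 1.5 is false → out
[2] lift (-7,-4): star map gives -5.34315; window check 0.1 ≤ -5.34315 < 1.5 is false → out
[3] lift (2,1): star map gives 1.58579; window check 0.1 ≤ 1.58579 < 1.5 is false → out
[4] lift (-1,-4): star map gives 0.65685; window check 0.1 ≤ 0.65685 < 1.5 is true → IN Λ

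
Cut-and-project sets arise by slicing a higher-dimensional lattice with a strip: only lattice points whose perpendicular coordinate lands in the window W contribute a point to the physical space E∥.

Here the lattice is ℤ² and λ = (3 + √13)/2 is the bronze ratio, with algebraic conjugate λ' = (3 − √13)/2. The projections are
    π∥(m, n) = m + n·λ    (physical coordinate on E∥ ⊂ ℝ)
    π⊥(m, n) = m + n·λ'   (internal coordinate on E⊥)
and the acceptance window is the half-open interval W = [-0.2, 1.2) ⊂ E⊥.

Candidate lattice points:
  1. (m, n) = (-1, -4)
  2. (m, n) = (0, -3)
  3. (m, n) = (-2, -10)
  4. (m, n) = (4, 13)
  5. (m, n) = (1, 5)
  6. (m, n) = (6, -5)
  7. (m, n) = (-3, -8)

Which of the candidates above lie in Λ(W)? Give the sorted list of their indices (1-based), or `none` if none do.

1, 2, 3, 4

λ' = (3−√13)/2 ≈ -0.30278.
candidate 1: (m,n)=(-1,-4) → π∥ = -1-4·λ ≈ -14.21110, π⊥ = -1-4·λ' ≈ 0.21110 ∈ [-0.2, 1.2) ⇒ IN Λ
candidate 2: (m,n)=(0,-3) → π∥ = 0-3·λ ≈ -9.90833, π⊥ = 0-3·λ' ≈ 0.90833 ∈ [-0.2, 1.2) ⇒ IN Λ
candidate 3: (m,n)=(-2,-10) → π∥ = -2-10·λ ≈ -35.02776, π⊥ = -2-10·λ' ≈ 1.02776 ∈ [-0.2, 1.2) ⇒ IN Λ
candidate 4: (m,n)=(4,13) → π∥ = 4+13·λ ≈ 46.93608, π⊥ = 4+13·λ' ≈ 0.06392 ∈ [-0.2, 1.2) ⇒ IN Λ
candidate 5: (m,n)=(1,5) → π∥ = 1+5·λ ≈ 17.51388, π⊥ = 1+5·λ' ≈ -0.51388 ∉ [-0.2, 1.2) ⇒ out
candidate 6: (m,n)=(6,-5) → π∥ = 6-5·λ ≈ -10.51388, π⊥ = 6-5·λ' ≈ 7.51388 ∉ [-0.2, 1.2) ⇒ out
candidate 7: (m,n)=(-3,-8) → π∥ = -3-8·λ ≈ -29.42221, π⊥ = -3-8·λ' ≈ -0.57779 ∉ [-0.2, 1.2) ⇒ out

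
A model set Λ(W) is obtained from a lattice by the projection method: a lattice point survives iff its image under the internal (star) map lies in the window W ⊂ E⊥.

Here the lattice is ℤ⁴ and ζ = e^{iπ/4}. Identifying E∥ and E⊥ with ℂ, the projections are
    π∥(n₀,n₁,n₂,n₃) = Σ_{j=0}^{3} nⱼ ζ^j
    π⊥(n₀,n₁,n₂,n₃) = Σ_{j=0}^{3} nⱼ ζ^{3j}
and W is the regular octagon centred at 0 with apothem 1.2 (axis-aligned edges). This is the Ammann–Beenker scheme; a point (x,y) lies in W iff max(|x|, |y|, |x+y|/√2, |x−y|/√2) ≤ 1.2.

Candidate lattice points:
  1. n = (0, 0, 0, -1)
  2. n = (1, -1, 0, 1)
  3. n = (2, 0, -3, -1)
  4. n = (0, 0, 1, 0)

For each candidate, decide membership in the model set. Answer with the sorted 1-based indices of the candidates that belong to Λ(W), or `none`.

1, 4

With ζ = e^{iπ/4} the internal vectors are ζ^0,ζ^3,ζ^6,ζ^9.
candidate 1: n = (0, 0, 0, -1) → π⊥ ≈ (-0.70711, -0.70711); max(|x|,|y|,|x±y|/√2) = 1.00000 ≤ 1.2 ⇒ ∈ W
candidate 2: n = (1, -1, 0, 1) → π⊥ ≈ (+2.41421, +0.00000); max(|x|,|y|,|x±y|/√2) = 2.41421 > 1.2 ⇒ ∉ W
candidate 3: n = (2, 0, -3, -1) → π⊥ ≈ (+1.29289, +2.29289); max(|x|,|y|,|x±y|/√2) = 2.53553 > 1.2 ⇒ ∉ W
candidate 4: n = (0, 0, 1, 0) → π⊥ ≈ (+0.00000, -1.00000); max(|x|,|y|,|x±y|/√2) = 1.00000 ≤ 1.2 ⇒ ∈ W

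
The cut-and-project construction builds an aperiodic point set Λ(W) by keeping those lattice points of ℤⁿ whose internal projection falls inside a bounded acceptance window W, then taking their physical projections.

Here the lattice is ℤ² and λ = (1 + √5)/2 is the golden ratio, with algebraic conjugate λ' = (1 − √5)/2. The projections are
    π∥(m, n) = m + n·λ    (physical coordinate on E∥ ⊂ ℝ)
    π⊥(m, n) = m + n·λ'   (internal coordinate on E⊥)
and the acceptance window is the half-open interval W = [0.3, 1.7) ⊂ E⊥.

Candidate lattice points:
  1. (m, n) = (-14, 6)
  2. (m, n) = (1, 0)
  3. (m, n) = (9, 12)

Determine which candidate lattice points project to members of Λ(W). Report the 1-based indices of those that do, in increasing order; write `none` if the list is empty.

λ' = (1−√5)/2 ≈ -0.6180.
[1] lift (-14,6): star map gives -17.7082; window check 0.3 ≤ -17.7082 < 1.7 is false → out
[2] lift (1,0): star map gives 1.0000; window check 0.3 ≤ 1.0000 < 1.7 is true → IN Λ
[3] lift (9,12): star map gives 1.5836; window check 0.3 ≤ 1.5836 < 1.7 is true → IN Λ

2, 3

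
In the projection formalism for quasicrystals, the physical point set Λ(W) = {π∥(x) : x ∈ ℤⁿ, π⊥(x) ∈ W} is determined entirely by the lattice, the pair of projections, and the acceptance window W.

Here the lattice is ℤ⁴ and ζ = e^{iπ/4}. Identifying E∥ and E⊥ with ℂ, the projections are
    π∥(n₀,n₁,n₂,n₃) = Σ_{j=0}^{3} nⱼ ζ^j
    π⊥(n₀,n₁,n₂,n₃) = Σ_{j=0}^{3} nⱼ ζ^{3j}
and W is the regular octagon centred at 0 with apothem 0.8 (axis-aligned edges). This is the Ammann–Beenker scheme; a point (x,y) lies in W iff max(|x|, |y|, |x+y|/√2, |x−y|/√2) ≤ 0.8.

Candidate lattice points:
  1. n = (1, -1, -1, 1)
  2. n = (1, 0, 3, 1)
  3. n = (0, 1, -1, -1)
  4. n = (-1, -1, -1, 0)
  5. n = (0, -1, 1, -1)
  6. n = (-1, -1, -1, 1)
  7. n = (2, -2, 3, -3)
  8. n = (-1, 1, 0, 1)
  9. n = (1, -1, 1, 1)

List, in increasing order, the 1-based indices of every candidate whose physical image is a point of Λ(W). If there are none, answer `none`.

π⊥(n) = n₀ + n₁ζ³ + n₂ζ⁶ + n₃ζ⁹ where ζ = e^{iπ/4}.
#1 (1, -1, -1, 1): internal (2.4142, 1.0000); octagon support 2.4142 vs apothem 0.8 → ∉ W
#2 (1, 0, 3, 1): internal (1.7071, -2.2929); octagon support 2.8284 vs apothem 0.8 → ∉ W
#3 (0, 1, -1, -1): internal (-1.4142, 1.0000); octagon support 1.7071 vs apothem 0.8 → ∉ W
#4 (-1, -1, -1, 0): internal (-0.2929, 0.2929); octagon support 0.4142 vs apothem 0.8 → ∈ W
#5 (0, -1, 1, -1): internal (0.0000, -2.4142); octagon support 2.4142 vs apothem 0.8 → ∉ W
#6 (-1, -1, -1, 1): internal (0.4142, 1.0000); octagon support 1.0000 vs apothem 0.8 → ∉ W
#7 (2, -2, 3, -3): internal (1.2929, -6.5355); octagon support 6.5355 vs apothem 0.8 → ∉ W
#8 (-1, 1, 0, 1): internal (-1.0000, 1.4142); octagon support 1.7071 vs apothem 0.8 → ∉ W
#9 (1, -1, 1, 1): internal (2.4142, -1.0000); octagon support 2.4142 vs apothem 0.8 → ∉ W

4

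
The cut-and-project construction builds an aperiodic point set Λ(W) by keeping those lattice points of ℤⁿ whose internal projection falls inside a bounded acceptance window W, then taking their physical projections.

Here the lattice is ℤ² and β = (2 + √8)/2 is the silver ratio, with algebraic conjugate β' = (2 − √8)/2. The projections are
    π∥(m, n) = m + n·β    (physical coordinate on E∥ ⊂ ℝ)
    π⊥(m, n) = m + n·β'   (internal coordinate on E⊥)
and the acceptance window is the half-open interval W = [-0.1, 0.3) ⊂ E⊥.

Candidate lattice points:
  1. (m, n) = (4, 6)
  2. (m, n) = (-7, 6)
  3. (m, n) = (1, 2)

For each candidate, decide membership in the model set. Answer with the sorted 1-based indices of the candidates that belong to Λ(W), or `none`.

β' = (2−√8)/2 ≈ -0.414214.
#1 (4,6): internal coord 4 + (6)·β' = +1.514719; +1.514719 ∉ [-0.1, 0.3) → out
#2 (-7,6): internal coord -7 + (6)·β' = -9.485281; -9.485281 ∉ [-0.1, 0.3) → out
#3 (1,2): internal coord 1 + (2)·β' = +0.171573; +0.171573 ∈ [-0.1, 0.3) → IN Λ

3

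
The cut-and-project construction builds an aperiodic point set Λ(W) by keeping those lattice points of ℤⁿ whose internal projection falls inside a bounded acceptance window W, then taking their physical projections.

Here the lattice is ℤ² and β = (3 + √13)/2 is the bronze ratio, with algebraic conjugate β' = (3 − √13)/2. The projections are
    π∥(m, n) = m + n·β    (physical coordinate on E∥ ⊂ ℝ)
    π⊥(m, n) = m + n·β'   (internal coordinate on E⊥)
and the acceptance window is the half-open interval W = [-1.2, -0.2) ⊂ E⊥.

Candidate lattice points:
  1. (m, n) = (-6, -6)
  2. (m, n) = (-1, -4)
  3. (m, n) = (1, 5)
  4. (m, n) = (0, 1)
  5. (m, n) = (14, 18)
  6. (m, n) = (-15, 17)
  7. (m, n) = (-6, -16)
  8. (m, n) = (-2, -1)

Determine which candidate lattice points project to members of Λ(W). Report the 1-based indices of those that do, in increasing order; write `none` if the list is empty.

Numerically β ≈ 3.3028 and β' = −1/β ≈ -0.3028.
#1 (-6,-6): internal coord -6 + (-6)·β' = -4.1833; -4.1833 ∉ [-1.2, -0.2) → out
#2 (-1,-4): internal coord -1 + (-4)·β' = +0.2111; +0.2111 ∉ [-1.2, -0.2) → out
#3 (1,5): internal coord 1 + (5)·β' = -0.5139; -0.5139 ∈ [-1.2, -0.2) → IN Λ
#4 (0,1): internal coord 0 + (1)·β' = -0.3028; -0.3028 ∈ [-1.2, -0.2) → IN Λ
#5 (14,18): internal coord 14 + (18)·β' = +8.5500; +8.5500 ∉ [-1.2, -0.2) → out
#6 (-15,17): internal coord -15 + (17)·β' = -20.1472; -20.1472 ∉ [-1.2, -0.2) → out
#7 (-6,-16): internal coord -6 + (-16)·β' = -1.1556; -1.1556 ∈ [-1.2, -0.2) → IN Λ
#8 (-2,-1): internal coord -2 + (-1)·β' = -1.6972; -1.6972 ∉ [-1.2, -0.2) → out

3, 4, 7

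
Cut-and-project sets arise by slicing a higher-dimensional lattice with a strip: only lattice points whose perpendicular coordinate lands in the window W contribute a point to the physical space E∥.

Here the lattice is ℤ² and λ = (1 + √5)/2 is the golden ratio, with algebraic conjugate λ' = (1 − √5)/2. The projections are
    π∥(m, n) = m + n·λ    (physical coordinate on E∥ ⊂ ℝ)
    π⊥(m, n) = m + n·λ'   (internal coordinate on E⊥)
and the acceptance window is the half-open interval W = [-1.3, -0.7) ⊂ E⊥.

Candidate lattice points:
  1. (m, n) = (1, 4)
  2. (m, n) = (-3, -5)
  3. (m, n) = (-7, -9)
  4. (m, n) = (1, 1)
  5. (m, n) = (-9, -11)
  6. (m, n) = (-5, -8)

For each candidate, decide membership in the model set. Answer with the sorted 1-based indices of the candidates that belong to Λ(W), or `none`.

Compute λ' = (1−√5)/2 = -0.61803, so π⊥(m,n) = m -0.61803·n.
#1 (1,4): internal coord 1 + (4)·λ' = -1.47214; -1.47214 ∉ [-1.3, -0.7) → out
#2 (-3,-5): internal coord -3 + (-5)·λ' = +0.09017; +0.09017 ∉ [-1.3, -0.7) → out
#3 (-7,-9): internal coord -7 + (-9)·λ' = -1.43769; -1.43769 ∉ [-1.3, -0.7) → out
#4 (1,1): internal coord 1 + (1)·λ' = +0.38197; +0.38197 ∉ [-1.3, -0.7) → out
#5 (-9,-11): internal coord -9 + (-11)·λ' = -2.20163; -2.20163 ∉ [-1.3, -0.7) → out
#6 (-5,-8): internal coord -5 + (-8)·λ' = -0.05573; -0.05573 ∉ [-1.3, -0.7) → out

none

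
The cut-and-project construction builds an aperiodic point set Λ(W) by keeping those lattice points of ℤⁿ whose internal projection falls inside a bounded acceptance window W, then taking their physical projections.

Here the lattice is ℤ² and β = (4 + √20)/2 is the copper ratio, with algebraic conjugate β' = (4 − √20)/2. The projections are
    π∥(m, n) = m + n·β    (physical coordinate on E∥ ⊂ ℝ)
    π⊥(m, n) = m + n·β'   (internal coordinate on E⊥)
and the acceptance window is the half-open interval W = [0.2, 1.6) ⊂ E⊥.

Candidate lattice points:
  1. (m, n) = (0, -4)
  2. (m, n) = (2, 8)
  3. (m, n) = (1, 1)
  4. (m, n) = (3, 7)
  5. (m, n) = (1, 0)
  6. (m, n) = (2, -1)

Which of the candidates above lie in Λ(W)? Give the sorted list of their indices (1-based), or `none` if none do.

1, 3, 4, 5

β' = (4−√20)/2 ≈ -0.2361.
[1] lift (0,-4): star map gives 0.9443; window check 0.2 ≤ 0.9443 < 1.6 is true → IN Λ
[2] lift (2,8): star map gives 0.1115; window check 0.2 ≤ 0.1115 < 1.6 is false → out
[3] lift (1,1): star map gives 0.7639; window check 0.2 ≤ 0.7639 < 1.6 is true → IN Λ
[4] lift (3,7): star map gives 1.3475; window check 0.2 ≤ 1.3475 < 1.6 is true → IN Λ
[5] lift (1,0): star map gives 1.0000; window check 0.2 ≤ 1.0000 < 1.6 is true → IN Λ
[6] lift (2,-1): star map gives 2.2361; window check 0.2 ≤ 2.2361 < 1.6 is false → out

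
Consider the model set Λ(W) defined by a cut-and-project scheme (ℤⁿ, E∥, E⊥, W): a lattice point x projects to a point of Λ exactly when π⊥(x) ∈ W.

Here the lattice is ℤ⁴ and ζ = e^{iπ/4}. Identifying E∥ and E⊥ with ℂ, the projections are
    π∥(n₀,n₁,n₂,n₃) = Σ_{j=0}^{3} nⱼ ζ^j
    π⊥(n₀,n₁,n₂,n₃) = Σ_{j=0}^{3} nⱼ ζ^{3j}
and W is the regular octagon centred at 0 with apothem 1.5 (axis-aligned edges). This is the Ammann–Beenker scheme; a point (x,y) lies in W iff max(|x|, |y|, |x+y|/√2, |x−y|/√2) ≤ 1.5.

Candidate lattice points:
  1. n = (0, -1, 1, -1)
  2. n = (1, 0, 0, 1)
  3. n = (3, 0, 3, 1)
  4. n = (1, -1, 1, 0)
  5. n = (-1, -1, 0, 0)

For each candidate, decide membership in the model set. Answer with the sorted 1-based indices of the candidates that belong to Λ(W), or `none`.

Internal map: ζ^{3j} for j=0..3 gives (1,0), (−√2/2,√2/2), (0,−1), (√2/2,√2/2).
candidate 1: n = (0, -1, 1, -1) → π⊥ ≈ (+0.0000, -2.4142); max(|x|,|y|,|x±y|/√2) = 2.4142 > 1.5 ⇒ ∉ W
candidate 2: n = (1, 0, 0, 1) → π⊥ ≈ (+1.7071, +0.7071); max(|x|,|y|,|x±y|/√2) = 1.7071 > 1.5 ⇒ ∉ W
candidate 3: n = (3, 0, 3, 1) → π⊥ ≈ (+3.7071, -2.2929); max(|x|,|y|,|x±y|/√2) = 4.2426 > 1.5 ⇒ ∉ W
candidate 4: n = (1, -1, 1, 0) → π⊥ ≈ (+1.7071, -1.7071); max(|x|,|y|,|x±y|/√2) = 2.4142 > 1.5 ⇒ ∉ W
candidate 5: n = (-1, -1, 0, 0) → π⊥ ≈ (-0.2929, -0.7071); max(|x|,|y|,|x±y|/√2) = 0.7071 ≤ 1.5 ⇒ ∈ W

5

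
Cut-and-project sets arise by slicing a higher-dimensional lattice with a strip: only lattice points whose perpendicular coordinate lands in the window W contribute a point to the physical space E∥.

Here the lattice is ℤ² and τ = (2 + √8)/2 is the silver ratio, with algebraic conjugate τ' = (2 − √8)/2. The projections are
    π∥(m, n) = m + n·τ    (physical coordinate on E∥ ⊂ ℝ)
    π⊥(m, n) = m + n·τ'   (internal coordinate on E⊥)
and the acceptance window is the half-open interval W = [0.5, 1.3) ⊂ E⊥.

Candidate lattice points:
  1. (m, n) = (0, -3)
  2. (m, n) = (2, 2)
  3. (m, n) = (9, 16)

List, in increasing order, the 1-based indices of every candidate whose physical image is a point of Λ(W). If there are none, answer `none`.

1, 2

τ' = (2−√8)/2 ≈ -0.41421.
[1] lift (0,-3): star map gives 1.24264; window check 0.5 ≤ 1.24264 < 1.3 is true → IN Λ
[2] lift (2,2): star map gives 1.17157; window check 0.5 ≤ 1.17157 < 1.3 is true → IN Λ
[3] lift (9,16): star map gives 2.37258; window check 0.5 ≤ 2.37258 < 1.3 is false → out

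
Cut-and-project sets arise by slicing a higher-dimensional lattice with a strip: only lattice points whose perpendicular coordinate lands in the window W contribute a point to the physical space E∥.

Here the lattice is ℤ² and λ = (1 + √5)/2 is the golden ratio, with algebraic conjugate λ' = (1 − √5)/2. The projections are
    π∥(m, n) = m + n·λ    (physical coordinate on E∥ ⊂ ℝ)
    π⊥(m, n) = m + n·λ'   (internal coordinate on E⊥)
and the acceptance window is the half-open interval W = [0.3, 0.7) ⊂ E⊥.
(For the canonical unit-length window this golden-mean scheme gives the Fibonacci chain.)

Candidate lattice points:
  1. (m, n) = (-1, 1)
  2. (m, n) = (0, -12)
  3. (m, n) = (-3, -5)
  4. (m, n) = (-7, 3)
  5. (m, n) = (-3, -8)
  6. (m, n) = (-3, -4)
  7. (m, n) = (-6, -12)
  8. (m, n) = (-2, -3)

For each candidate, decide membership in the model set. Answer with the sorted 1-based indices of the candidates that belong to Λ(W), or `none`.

none

Numerically λ ≈ 1.61803 and λ' = −1/λ ≈ -0.61803.
#1 (-1,1): internal coord -1 + (1)·λ' = -1.61803; -1.61803 ∉ [0.3, 0.7) → out
#2 (0,-12): internal coord 0 + (-12)·λ' = +7.41641; +7.41641 ∉ [0.3, 0.7) → out
#3 (-3,-5): internal coord -3 + (-5)·λ' = +0.09017; +0.09017 ∉ [0.3, 0.7) → out
#4 (-7,3): internal coord -7 + (3)·λ' = -8.85410; -8.85410 ∉ [0.3, 0.7) → out
#5 (-3,-8): internal coord -3 + (-8)·λ' = +1.94427; +1.94427 ∉ [0.3, 0.7) → out
#6 (-3,-4): internal coord -3 + (-4)·λ' = -0.52786; -0.52786 ∉ [0.3, 0.7) → out
#7 (-6,-12): internal coord -6 + (-12)·λ' = +1.41641; +1.41641 ∉ [0.3, 0.7) → out
#8 (-2,-3): internal coord -2 + (-3)·λ' = -0.14590; -0.14590 ∉ [0.3, 0.7) → out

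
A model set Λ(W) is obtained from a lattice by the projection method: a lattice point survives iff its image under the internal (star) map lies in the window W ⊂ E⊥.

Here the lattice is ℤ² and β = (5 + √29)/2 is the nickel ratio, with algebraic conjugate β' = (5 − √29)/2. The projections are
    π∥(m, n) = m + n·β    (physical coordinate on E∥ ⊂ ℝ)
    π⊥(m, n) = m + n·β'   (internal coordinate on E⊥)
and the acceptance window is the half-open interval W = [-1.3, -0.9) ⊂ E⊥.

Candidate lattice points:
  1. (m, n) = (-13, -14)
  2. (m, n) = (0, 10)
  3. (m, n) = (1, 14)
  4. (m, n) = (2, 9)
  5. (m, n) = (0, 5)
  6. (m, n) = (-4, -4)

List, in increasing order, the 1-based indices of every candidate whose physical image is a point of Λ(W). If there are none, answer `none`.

Compute β' = (5−√29)/2 = -0.19258, so π⊥(m,n) = m -0.19258·n.
#1 (-13,-14): internal coord -13 + (-14)·β' = -10.30385; -10.30385 ∉ [-1.3, -0.9) → out
#2 (0,10): internal coord 0 + (10)·β' = -1.92582; -1.92582 ∉ [-1.3, -0.9) → out
#3 (1,14): internal coord 1 + (14)·β' = -1.69615; -1.69615 ∉ [-1.3, -0.9) → out
#4 (2,9): internal coord 2 + (9)·β' = +0.26676; +0.26676 ∉ [-1.3, -0.9) → out
#5 (0,5): internal coord 0 + (5)·β' = -0.96291; -0.96291 ∈ [-1.3, -0.9) → IN Λ
#6 (-4,-4): internal coord -4 + (-4)·β' = -3.22967; -3.22967 ∉ [-1.3, -0.9) → out

5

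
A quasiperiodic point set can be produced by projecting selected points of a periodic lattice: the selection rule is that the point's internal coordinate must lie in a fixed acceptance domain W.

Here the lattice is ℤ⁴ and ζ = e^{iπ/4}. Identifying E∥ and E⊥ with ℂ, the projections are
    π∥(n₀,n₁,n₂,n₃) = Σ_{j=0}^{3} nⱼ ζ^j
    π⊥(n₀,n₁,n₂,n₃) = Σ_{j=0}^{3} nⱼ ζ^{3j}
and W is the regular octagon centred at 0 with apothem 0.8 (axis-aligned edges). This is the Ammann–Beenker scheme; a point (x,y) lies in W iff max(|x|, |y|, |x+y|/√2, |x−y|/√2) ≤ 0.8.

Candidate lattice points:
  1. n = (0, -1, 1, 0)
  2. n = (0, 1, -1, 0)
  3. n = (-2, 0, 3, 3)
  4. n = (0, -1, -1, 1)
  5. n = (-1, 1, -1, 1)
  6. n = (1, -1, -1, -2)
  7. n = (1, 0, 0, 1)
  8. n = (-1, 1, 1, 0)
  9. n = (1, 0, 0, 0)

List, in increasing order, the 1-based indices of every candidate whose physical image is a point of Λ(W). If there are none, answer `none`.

With ζ = e^{iπ/4} the internal vectors are ζ^0,ζ^3,ζ^6,ζ^9.
#1 (0, -1, 1, 0): internal (0.70711, -1.70711); octagon support 1.70711 vs apothem 0.8 → ∉ W
#2 (0, 1, -1, 0): internal (-0.70711, 1.70711); octagon support 1.70711 vs apothem 0.8 → ∉ W
#3 (-2, 0, 3, 3): internal (0.12132, -0.87868); octagon support 0.87868 vs apothem 0.8 → ∉ W
#4 (0, -1, -1, 1): internal (1.41421, 1.00000); octagon support 1.70711 vs apothem 0.8 → ∉ W
#5 (-1, 1, -1, 1): internal (-1.00000, 2.41421); octagon support 2.41421 vs apothem 0.8 → ∉ W
#6 (1, -1, -1, -2): internal (0.29289, -1.12132); octagon support 1.12132 vs apothem 0.8 → ∉ W
#7 (1, 0, 0, 1): internal (1.70711, 0.70711); octagon support 1.70711 vs apothem 0.8 → ∉ W
#8 (-1, 1, 1, 0): internal (-1.70711, -0.29289); octagon support 1.70711 vs apothem 0.8 → ∉ W
#9 (1, 0, 0, 0): internal (1.00000, 0.00000); octagon support 1.00000 vs apothem 0.8 → ∉ W

none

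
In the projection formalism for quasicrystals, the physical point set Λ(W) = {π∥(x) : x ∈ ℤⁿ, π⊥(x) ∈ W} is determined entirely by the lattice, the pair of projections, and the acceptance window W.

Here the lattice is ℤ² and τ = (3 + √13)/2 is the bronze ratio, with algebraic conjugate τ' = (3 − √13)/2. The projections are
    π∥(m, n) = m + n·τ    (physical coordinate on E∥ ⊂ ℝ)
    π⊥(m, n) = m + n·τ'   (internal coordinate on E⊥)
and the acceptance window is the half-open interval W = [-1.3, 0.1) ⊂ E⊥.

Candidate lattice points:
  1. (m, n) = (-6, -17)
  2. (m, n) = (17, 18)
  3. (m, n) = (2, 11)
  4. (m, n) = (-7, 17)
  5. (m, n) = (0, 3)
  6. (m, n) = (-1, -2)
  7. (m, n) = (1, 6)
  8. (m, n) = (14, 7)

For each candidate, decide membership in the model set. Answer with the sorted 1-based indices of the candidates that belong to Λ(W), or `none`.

Compute τ' = (3−√13)/2 = -0.30278, so π⊥(m,n) = m -0.30278·n.
candidate 1: (m,n)=(-6,-17) → π∥ = -6-17·τ ≈ -62.14719, π⊥ = -6-17·τ' ≈ -0.85281 ∈ [-1.3, 0.1) ⇒ IN Λ
candidate 2: (m,n)=(17,18) → π∥ = 17+18·τ ≈ 76.44996, π⊥ = 17+18·τ' ≈ 11.55004 ∉ [-1.3, 0.1) ⇒ out
candidate 3: (m,n)=(2,11) → π∥ = 2+11·τ ≈ 38.33053, π⊥ = 2+11·τ' ≈ -1.33053 ∉ [-1.3, 0.1) ⇒ out
candidate 4: (m,n)=(-7,17) → π∥ = -7+17·τ ≈ 49.14719, π⊥ = -7+17·τ' ≈ -12.14719 ∉ [-1.3, 0.1) ⇒ out
candidate 5: (m,n)=(0,3) → π∥ = 0+3·τ ≈ 9.90833, π⊥ = 0+3·τ' ≈ -0.90833 ∈ [-1.3, 0.1) ⇒ IN Λ
candidate 6: (m,n)=(-1,-2) → π∥ = -1-2·τ ≈ -7.60555, π⊥ = -1-2·τ' ≈ -0.39445 ∈ [-1.3, 0.1) ⇒ IN Λ
candidate 7: (m,n)=(1,6) → π∥ = 1+6·τ ≈ 20.81665, π⊥ = 1+6·τ' ≈ -0.81665 ∈ [-1.3, 0.1) ⇒ IN Λ
candidate 8: (m,n)=(14,7) → π∥ = 14+7·τ ≈ 37.11943, π⊥ = 14+7·τ' ≈ 11.88057 ∉ [-1.3, 0.1) ⇒ out

1, 5, 6, 7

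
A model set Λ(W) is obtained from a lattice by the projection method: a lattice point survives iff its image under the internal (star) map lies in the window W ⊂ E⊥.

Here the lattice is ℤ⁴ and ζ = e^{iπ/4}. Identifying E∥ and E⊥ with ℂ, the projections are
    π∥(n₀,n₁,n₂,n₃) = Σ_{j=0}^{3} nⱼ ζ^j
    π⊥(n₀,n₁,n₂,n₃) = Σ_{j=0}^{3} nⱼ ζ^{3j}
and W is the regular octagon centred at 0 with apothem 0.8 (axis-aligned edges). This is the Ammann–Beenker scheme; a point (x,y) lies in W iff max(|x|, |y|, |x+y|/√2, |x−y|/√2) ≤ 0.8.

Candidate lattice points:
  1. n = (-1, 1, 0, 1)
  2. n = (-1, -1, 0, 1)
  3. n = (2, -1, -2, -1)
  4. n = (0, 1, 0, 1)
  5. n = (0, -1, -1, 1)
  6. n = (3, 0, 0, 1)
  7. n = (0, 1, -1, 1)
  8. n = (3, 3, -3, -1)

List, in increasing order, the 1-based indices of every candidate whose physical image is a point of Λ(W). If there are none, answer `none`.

2

With ζ = e^{iπ/4} the internal vectors are ζ^0,ζ^3,ζ^6,ζ^9.
candidate 1: n = (-1, 1, 0, 1) → π⊥ ≈ (-1.00000, +1.41421); max(|x|,|y|,|x±y|/√2) = 1.70711 > 0.8 ⇒ ∉ W
candidate 2: n = (-1, -1, 0, 1) → π⊥ ≈ (+0.41421, +0.00000); max(|x|,|y|,|x±y|/√2) = 0.41421 ≤ 0.8 ⇒ ∈ W
candidate 3: n = (2, -1, -2, -1) → π⊥ ≈ (+2.00000, +0.58579); max(|x|,|y|,|x±y|/√2) = 2.00000 > 0.8 ⇒ ∉ W
candidate 4: n = (0, 1, 0, 1) → π⊥ ≈ (+0.00000, +1.41421); max(|x|,|y|,|x±y|/√2) = 1.41421 > 0.8 ⇒ ∉ W
candidate 5: n = (0, -1, -1, 1) → π⊥ ≈ (+1.41421, +1.00000); max(|x|,|y|,|x±y|/√2) = 1.70711 > 0.8 ⇒ ∉ W
candidate 6: n = (3, 0, 0, 1) → π⊥ ≈ (+3.70711, +0.70711); max(|x|,|y|,|x±y|/√2) = 3.70711 > 0.8 ⇒ ∉ W
candidate 7: n = (0, 1, -1, 1) → π⊥ ≈ (+0.00000, +2.41421); max(|x|,|y|,|x±y|/√2) = 2.41421 > 0.8 ⇒ ∉ W
candidate 8: n = (3, 3, -3, -1) → π⊥ ≈ (+0.17157, +4.41421); max(|x|,|y|,|x±y|/√2) = 4.41421 > 0.8 ⇒ ∉ W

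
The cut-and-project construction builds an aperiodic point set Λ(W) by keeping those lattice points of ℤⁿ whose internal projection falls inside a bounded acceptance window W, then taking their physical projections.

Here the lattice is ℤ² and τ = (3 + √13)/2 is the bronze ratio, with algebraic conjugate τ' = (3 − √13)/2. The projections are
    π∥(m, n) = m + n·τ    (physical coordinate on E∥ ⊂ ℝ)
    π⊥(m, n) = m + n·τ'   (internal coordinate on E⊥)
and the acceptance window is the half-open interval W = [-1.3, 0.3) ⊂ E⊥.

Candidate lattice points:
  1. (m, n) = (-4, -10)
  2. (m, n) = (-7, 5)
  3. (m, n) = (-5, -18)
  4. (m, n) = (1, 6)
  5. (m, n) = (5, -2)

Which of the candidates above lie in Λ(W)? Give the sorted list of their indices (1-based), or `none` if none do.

1, 4

τ' = (3−√13)/2 ≈ -0.302776.
[1] lift (-4,-10): star map gives -0.972244; window check -1.3 ≤ -0.972244 < 0.3 is true → IN Λ
[2] lift (-7,5): star map gives -8.513878; window check -1.3 ≤ -8.513878 < 0.3 is false → out
[3] lift (-5,-18): star map gives 0.449961; window check -1.3 ≤ 0.449961 < 0.3 is false → out
[4] lift (1,6): star map gives -0.816654; window check -1.3 ≤ -0.816654 < 0.3 is true → IN Λ
[5] lift (5,-2): star map gives 5.605551; window check -1.3 ≤ 5.605551 < 0.3 is false → out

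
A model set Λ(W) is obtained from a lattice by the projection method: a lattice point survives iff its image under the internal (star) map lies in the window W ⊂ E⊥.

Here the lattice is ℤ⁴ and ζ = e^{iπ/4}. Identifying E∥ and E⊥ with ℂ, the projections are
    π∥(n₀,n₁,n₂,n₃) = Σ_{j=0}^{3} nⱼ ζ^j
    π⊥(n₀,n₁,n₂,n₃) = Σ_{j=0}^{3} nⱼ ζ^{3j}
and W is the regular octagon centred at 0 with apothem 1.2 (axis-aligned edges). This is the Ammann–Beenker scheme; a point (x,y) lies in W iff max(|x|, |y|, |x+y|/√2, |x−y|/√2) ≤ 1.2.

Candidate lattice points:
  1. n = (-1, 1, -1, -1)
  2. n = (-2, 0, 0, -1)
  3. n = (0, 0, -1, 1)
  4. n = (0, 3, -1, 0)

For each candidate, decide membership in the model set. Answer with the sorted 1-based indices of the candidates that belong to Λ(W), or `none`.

With ζ = e^{iπ/4} the internal vectors are ζ^0,ζ^3,ζ^6,ζ^9.
candidate 1: n = (-1, 1, -1, -1) → π⊥ ≈ (-2.4142, +1.0000); max(|x|,|y|,|x±y|/√2) = 2.4142 > 1.2 ⇒ ∉ W
candidate 2: n = (-2, 0, 0, -1) → π⊥ ≈ (-2.7071, -0.7071); max(|x|,|y|,|x±y|/√2) = 2.7071 > 1.2 ⇒ ∉ W
candidate 3: n = (0, 0, -1, 1) → π⊥ ≈ (+0.7071, +1.7071); max(|x|,|y|,|x±y|/√2) = 1.7071 > 1.2 ⇒ ∉ W
candidate 4: n = (0, 3, -1, 0) → π⊥ ≈ (-2.1213, +3.1213); max(|x|,|y|,|x±y|/√2) = 3.7071 > 1.2 ⇒ ∉ W

none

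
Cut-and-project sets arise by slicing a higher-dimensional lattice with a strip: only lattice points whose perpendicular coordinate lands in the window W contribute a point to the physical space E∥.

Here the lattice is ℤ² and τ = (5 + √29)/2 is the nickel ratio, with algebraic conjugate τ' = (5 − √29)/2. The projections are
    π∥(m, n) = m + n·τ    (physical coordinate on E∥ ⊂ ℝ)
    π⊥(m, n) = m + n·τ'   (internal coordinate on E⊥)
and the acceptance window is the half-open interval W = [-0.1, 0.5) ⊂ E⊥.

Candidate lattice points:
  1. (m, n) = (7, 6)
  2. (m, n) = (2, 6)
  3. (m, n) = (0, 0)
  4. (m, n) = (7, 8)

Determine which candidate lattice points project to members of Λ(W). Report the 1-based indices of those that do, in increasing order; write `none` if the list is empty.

τ' = (5−√29)/2 ≈ -0.19258.
[1] lift (7,6): star map gives 5.84451; window check -0.1 ≤ 5.84451 < 0.5 is false → out
[2] lift (2,6): star map gives 0.84451; window check -0.1 ≤ 0.84451 < 0.5 is false → out
[3] lift (0,0): star map gives 0.00000; window check -0.1 ≤ 0.00000 < 0.5 is true → IN Λ
[4] lift (7,8): star map gives 5.45934; window check -0.1 ≤ 5.45934 < 0.5 is false → out

3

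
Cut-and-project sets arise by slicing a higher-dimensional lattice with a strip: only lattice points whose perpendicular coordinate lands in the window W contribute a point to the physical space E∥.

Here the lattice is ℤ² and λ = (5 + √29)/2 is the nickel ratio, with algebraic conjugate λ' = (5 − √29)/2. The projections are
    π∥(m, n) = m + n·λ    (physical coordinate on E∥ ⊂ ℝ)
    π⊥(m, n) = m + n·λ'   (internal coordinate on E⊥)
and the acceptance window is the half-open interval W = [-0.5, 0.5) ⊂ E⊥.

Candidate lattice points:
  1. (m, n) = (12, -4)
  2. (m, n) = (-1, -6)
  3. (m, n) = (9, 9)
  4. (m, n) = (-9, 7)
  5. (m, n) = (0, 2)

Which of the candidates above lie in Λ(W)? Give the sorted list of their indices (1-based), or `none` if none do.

Compute λ' = (5−√29)/2 = -0.19258, so π⊥(m,n) = m -0.19258·n.
#1 (12,-4): internal coord 12 + (-4)·λ' = +12.77033; +12.77033 ∉ [-0.5, 0.5) → out
#2 (-1,-6): internal coord -1 + (-6)·λ' = +0.15549; +0.15549 ∈ [-0.5, 0.5) → IN Λ
#3 (9,9): internal coord 9 + (9)·λ' = +7.26676; +7.26676 ∉ [-0.5, 0.5) → out
#4 (-9,7): internal coord -9 + (7)·λ' = -10.34808; -10.34808 ∉ [-0.5, 0.5) → out
#5 (0,2): internal coord 0 + (2)·λ' = -0.38516; -0.38516 ∈ [-0.5, 0.5) → IN Λ

2, 5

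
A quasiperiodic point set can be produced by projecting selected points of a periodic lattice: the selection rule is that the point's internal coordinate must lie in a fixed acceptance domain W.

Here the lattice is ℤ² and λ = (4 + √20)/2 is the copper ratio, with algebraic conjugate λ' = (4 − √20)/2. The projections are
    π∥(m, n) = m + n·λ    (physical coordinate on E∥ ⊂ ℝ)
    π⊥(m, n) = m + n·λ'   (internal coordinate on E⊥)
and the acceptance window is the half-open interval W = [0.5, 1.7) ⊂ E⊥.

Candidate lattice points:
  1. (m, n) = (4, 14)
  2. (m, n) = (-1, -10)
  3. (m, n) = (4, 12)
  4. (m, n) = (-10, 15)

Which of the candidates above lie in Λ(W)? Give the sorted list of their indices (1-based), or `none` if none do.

Numerically λ ≈ 4.23607 and λ' = −1/λ ≈ -0.23607.
#1 (4,14): internal coord 4 + (14)·λ' = +0.69505; +0.69505 ∈ [0.5, 1.7) → IN Λ
#2 (-1,-10): internal coord -1 + (-10)·λ' = +1.36068; +1.36068 ∈ [0.5, 1.7) → IN Λ
#3 (4,12): internal coord 4 + (12)·λ' = +1.16718; +1.16718 ∈ [0.5, 1.7) → IN Λ
#4 (-10,15): internal coord -10 + (15)·λ' = -13.54102; -13.54102 ∉ [0.5, 1.7) → out

1, 2, 3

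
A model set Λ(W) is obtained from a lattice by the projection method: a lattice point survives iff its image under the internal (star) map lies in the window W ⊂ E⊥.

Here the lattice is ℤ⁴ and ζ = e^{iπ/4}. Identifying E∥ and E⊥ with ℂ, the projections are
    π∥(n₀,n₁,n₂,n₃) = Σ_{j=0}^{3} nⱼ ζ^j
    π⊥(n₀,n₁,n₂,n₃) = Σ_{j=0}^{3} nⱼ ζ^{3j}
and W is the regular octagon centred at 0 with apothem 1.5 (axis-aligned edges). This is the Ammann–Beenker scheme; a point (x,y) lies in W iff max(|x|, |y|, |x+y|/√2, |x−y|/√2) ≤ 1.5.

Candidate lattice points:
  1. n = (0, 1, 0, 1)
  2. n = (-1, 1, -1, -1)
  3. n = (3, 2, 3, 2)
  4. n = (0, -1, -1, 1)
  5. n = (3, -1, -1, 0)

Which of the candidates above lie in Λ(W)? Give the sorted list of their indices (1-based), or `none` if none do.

1

Internal map: ζ^{3j} for j=0..3 gives (1,0), (−√2/2,√2/2), (0,−1), (√2/2,√2/2).
#1 (0, 1, 0, 1): internal (0.00000, 1.41421); octagon support 1.41421 vs apothem 1.5 → ∈ W
#2 (-1, 1, -1, -1): internal (-2.41421, 1.00000); octagon support 2.41421 vs apothem 1.5 → ∉ W
#3 (3, 2, 3, 2): internal (3.00000, -0.17157); octagon support 3.00000 vs apothem 1.5 → ∉ W
#4 (0, -1, -1, 1): internal (1.41421, 1.00000); octagon support 1.70711 vs apothem 1.5 → ∉ W
#5 (3, -1, -1, 0): internal (3.70711, 0.29289); octagon support 3.70711 vs apothem 1.5 → ∉ W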